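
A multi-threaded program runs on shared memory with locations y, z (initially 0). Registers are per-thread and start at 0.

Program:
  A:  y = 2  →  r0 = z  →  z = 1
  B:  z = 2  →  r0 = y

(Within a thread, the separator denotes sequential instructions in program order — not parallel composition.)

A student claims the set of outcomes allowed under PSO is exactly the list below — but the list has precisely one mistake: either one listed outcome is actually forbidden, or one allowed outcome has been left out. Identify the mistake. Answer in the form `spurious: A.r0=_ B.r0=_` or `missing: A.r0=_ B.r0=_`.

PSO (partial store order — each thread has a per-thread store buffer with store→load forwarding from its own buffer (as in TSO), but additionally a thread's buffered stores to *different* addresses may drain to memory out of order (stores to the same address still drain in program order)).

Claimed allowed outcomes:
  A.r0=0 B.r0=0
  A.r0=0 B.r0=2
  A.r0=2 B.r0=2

missing: A.r0=2 B.r0=0

outcome vector order: (A.r0,B.r0)
PSO: 4 outcomes — {0/0 0/2 2/0 2/2}
PSO∖claimed = {2/0}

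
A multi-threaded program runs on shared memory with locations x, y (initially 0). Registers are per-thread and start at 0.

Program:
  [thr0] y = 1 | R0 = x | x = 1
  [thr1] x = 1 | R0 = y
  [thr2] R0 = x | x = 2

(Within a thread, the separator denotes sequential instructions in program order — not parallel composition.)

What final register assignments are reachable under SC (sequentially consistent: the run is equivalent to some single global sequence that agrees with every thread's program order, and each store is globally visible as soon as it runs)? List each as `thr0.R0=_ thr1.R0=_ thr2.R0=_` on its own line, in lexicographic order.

outcome vector order: (thr0.R0,thr1.R0,thr2.R0)
|SC outcomes| = 10

thr0.R0=0 thr1.R0=1 thr2.R0=0
thr0.R0=0 thr1.R0=1 thr2.R0=1
thr0.R0=1 thr1.R0=0 thr2.R0=0
thr0.R0=1 thr1.R0=0 thr2.R0=1
thr0.R0=1 thr1.R0=1 thr2.R0=0
thr0.R0=1 thr1.R0=1 thr2.R0=1
thr0.R0=2 thr1.R0=0 thr2.R0=0
thr0.R0=2 thr1.R0=0 thr2.R0=1
thr0.R0=2 thr1.R0=1 thr2.R0=0
thr0.R0=2 thr1.R0=1 thr2.R0=1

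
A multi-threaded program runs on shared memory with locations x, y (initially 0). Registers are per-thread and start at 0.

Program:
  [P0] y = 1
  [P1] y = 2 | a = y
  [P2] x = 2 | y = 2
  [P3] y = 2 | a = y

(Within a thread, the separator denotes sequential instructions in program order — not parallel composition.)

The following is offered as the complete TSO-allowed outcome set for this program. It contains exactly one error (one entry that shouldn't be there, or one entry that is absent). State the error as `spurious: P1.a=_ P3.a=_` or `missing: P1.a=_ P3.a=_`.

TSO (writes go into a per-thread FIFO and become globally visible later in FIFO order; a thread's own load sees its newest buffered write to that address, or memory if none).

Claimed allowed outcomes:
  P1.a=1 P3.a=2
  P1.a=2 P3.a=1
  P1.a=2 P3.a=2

outcome vector order: (P1.a,P3.a)
[TSO] allowed = {<1 1>, <1 2>, <2 1>, <2 2>}
TSO∖claimed = {<1 1>}

missing: P1.a=1 P3.a=1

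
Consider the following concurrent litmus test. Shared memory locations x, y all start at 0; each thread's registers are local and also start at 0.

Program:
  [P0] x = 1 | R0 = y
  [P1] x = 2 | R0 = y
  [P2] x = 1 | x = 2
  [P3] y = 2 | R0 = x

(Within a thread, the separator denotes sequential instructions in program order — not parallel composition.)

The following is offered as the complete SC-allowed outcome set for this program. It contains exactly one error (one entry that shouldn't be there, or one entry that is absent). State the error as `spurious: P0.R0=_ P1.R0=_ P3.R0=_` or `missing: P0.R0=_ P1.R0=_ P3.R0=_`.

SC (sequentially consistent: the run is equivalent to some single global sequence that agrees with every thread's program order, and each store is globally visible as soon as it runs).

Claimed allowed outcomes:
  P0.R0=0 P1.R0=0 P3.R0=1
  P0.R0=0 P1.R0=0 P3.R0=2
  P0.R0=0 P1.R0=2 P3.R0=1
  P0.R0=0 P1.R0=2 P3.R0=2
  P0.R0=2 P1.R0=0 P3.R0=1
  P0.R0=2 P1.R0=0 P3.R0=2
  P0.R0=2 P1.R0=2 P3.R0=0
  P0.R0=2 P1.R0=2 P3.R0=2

missing: P0.R0=2 P1.R0=2 P3.R0=1

outcome vector order: (P0.R0,P1.R0,P3.R0)
under SC → (0,0,1); (0,0,2); (0,2,1); (0,2,2); (2,0,1); (2,0,2); (2,2,0); (2,2,1); (2,2,2)
SC∖claimed = {(2,2,1)}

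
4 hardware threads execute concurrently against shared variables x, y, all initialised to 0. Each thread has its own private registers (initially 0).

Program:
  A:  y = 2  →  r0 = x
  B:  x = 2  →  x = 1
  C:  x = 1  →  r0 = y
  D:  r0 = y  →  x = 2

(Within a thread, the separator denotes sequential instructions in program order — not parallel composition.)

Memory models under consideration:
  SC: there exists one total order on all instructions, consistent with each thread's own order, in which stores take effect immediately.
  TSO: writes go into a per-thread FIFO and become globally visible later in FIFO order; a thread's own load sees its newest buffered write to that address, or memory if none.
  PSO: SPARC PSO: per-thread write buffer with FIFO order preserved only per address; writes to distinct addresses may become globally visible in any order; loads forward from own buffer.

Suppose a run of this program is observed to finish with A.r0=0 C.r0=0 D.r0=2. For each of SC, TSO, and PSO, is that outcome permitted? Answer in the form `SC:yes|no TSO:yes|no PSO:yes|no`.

outcome vector order: (A.r0,C.r0,D.r0)
SC (10): (0,2,0), (0,2,2), (1,0,0), (1,0,2), (1,2,0), (1,2,2), (2,0,0), (2,0,2), (2,2,0), (2,2,2)
TSO (12): (0,0,0), (0,0,2), (0,2,0), (0,2,2), (1,0,0), (1,0,2), (1,2,0), (1,2,2), (2,0,0), (2,0,2), (2,2,0), (2,2,2)
PSO (12): (0,0,0), (0,0,2), (0,2,0), (0,2,2), (1,0,0), (1,0,2), (1,2,0), (1,2,2), (2,0,0), (2,0,2), (2,2,0), (2,2,2)
target (0,0,2) ∈ {TSO,PSO}

SC:no TSO:yes PSO:yes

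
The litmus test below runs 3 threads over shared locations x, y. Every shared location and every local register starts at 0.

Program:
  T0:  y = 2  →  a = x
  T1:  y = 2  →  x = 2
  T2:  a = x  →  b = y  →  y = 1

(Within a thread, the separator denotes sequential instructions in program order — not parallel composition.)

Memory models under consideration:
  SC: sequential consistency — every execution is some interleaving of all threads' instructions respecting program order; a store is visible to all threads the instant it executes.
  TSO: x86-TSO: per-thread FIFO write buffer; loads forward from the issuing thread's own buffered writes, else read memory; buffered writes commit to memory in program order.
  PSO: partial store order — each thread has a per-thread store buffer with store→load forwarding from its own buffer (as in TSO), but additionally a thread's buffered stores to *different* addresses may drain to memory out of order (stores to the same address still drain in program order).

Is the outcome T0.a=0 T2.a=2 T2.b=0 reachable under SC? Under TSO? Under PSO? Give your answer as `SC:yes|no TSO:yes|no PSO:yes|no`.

SC:no TSO:no PSO:yes

outcome vector order: (T0.a,T2.a,T2.b)
SC: 6 outcomes — {000; 002; 022; 200; 202; 222}
TSO: 6 outcomes — {000; 002; 022; 200; 202; 222}
PSO: 8 outcomes — {000; 002; 020; 022; 200; 202; 220; 222}
target 020 ∈ {PSO}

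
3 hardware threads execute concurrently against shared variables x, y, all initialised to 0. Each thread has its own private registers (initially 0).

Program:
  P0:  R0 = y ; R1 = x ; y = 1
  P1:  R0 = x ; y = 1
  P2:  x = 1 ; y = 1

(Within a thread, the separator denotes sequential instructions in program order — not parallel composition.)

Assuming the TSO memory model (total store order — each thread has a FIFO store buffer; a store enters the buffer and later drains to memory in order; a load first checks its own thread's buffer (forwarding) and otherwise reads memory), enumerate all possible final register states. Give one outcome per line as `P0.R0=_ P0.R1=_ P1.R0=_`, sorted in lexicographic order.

outcome vector order: (P0.R0,P0.R1,P1.R0)
|TSO outcomes| = 7

P0.R0=0 P0.R1=0 P1.R0=0
P0.R0=0 P0.R1=0 P1.R0=1
P0.R0=0 P0.R1=1 P1.R0=0
P0.R0=0 P0.R1=1 P1.R0=1
P0.R0=1 P0.R1=0 P1.R0=0
P0.R0=1 P0.R1=1 P1.R0=0
P0.R0=1 P0.R1=1 P1.R0=1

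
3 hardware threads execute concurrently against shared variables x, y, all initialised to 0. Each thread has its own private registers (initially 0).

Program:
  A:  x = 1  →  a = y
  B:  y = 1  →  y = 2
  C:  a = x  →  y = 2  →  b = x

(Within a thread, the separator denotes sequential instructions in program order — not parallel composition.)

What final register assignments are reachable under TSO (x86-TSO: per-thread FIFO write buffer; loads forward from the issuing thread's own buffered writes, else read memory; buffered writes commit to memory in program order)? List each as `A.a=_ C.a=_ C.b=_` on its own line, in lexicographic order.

outcome vector order: (A.a,C.a,C.b)
|TSO outcomes| = 9

A.a=0 C.a=0 C.b=0
A.a=0 C.a=0 C.b=1
A.a=0 C.a=1 C.b=1
A.a=1 C.a=0 C.b=0
A.a=1 C.a=0 C.b=1
A.a=1 C.a=1 C.b=1
A.a=2 C.a=0 C.b=0
A.a=2 C.a=0 C.b=1
A.a=2 C.a=1 C.b=1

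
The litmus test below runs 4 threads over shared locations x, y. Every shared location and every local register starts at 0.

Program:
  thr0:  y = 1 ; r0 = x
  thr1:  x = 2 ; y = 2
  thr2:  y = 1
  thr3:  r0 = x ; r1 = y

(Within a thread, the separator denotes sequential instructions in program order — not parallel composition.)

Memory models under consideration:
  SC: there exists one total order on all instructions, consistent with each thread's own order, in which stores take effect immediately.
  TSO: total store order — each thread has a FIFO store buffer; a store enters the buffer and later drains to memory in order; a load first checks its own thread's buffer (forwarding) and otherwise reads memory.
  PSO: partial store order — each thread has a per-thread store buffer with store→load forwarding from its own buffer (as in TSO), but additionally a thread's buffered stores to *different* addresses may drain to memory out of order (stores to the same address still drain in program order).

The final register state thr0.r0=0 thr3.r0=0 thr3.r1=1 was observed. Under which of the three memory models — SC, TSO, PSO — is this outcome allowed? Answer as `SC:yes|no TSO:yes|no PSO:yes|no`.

SC:yes TSO:yes PSO:yes

outcome vector order: (thr0.r0,thr3.r0,thr3.r1)
SC (11): 000 001 002 021 022 200 201 202 220 221 222
TSO (12): 000 001 002 020 021 022 200 201 202 220 221 222
PSO (12): 000 001 002 020 021 022 200 201 202 220 221 222
target 001 ∈ {SC,TSO,PSO}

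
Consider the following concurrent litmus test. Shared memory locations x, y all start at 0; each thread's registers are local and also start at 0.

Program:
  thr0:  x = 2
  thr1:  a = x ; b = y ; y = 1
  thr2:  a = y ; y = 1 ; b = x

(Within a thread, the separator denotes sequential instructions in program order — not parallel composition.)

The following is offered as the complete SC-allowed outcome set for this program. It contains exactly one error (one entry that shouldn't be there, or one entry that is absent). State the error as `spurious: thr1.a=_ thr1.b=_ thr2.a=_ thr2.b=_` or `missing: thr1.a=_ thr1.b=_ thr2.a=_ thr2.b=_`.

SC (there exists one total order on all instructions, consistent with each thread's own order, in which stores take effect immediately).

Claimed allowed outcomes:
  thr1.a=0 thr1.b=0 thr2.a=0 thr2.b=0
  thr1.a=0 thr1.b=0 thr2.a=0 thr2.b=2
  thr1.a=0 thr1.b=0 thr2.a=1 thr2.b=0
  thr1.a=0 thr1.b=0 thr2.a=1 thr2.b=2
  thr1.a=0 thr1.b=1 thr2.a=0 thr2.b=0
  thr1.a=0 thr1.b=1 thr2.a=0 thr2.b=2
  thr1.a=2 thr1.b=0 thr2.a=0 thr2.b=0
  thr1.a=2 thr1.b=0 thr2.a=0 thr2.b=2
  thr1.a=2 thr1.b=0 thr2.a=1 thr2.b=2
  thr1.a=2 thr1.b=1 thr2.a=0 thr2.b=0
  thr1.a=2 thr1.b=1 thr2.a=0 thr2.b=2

outcome vector order: (thr1.a,thr1.b,thr2.a,thr2.b)
SC (10): 0000; 0002; 0010; 0012; 0100; 0102; 2002; 2012; 2100; 2102
claimed∖SC = {2000}

spurious: thr1.a=2 thr1.b=0 thr2.a=0 thr2.b=0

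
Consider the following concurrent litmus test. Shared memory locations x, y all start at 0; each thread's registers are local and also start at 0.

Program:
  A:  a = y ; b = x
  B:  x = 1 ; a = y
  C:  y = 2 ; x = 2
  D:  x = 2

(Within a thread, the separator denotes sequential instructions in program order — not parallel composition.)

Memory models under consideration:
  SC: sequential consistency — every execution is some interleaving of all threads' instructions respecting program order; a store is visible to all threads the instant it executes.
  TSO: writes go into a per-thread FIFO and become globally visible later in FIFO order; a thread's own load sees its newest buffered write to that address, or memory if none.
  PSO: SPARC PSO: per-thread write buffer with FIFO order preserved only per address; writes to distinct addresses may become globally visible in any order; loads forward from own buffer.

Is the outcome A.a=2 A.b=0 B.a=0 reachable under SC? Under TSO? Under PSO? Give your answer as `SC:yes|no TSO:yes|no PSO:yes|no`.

outcome vector order: (A.a,A.b,B.a)
[SC] allowed = {000; 002; 010; 012; 020; 022; 202; 210; 212; 220; 222}
[TSO] allowed = {000; 002; 010; 012; 020; 022; 200; 202; 210; 212; 220; 222}
[PSO] allowed = {000; 002; 010; 012; 020; 022; 200; 202; 210; 212; 220; 222}
target 200 ∈ {TSO,PSO}

SC:no TSO:yes PSO:yes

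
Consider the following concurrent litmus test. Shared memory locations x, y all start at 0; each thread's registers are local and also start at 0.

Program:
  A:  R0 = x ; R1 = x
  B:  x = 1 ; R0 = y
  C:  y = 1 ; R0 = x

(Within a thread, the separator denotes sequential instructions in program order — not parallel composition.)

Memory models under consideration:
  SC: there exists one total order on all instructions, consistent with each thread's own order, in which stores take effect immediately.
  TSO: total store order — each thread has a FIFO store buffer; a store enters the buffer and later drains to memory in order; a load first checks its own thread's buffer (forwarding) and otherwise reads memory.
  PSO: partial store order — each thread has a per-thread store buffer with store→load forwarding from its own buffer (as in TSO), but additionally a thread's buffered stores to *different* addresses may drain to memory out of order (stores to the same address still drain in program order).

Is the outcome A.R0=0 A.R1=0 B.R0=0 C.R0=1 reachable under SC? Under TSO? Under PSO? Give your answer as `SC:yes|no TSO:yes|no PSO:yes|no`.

outcome vector order: (A.R0,A.R1,B.R0,C.R0)
[SC] allowed = {0001; 0010; 0011; 0101; 0110; 0111; 1101; 1110; 1111}
[TSO] allowed = {0000; 0001; 0010; 0011; 0100; 0101; 0110; 0111; 1100; 1101; 1110; 1111}
[PSO] allowed = {0000; 0001; 0010; 0011; 0100; 0101; 0110; 0111; 1100; 1101; 1110; 1111}
target 0001 ∈ {SC,TSO,PSO}

SC:yes TSO:yes PSO:yes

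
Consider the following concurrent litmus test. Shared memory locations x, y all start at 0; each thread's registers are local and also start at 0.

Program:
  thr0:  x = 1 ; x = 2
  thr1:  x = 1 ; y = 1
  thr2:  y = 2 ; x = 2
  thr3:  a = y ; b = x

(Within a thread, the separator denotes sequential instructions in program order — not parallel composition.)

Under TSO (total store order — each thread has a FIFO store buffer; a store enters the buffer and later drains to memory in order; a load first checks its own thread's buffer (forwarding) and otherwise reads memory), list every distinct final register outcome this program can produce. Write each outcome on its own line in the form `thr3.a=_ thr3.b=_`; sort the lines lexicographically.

outcome vector order: (thr3.a,thr3.b)
|TSO outcomes| = 8

thr3.a=0 thr3.b=0
thr3.a=0 thr3.b=1
thr3.a=0 thr3.b=2
thr3.a=1 thr3.b=1
thr3.a=1 thr3.b=2
thr3.a=2 thr3.b=0
thr3.a=2 thr3.b=1
thr3.a=2 thr3.b=2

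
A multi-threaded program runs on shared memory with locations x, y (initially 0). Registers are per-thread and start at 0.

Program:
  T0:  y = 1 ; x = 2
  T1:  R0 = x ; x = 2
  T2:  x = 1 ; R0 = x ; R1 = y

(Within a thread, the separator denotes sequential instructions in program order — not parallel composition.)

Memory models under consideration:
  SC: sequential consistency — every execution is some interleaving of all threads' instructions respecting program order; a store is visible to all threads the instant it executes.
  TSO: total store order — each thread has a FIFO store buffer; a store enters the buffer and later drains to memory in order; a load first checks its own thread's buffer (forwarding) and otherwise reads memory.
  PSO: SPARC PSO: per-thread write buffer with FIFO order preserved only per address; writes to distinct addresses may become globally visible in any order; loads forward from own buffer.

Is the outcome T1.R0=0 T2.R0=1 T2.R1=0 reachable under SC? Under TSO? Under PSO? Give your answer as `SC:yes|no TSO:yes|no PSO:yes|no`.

SC:yes TSO:yes PSO:yes

outcome vector order: (T1.R0,T2.R0,T2.R1)
under SC → <0 1 0>, <0 1 1>, <0 2 0>, <0 2 1>, <1 1 0>, <1 1 1>, <1 2 0>, <1 2 1>, <2 1 0>, <2 1 1>, <2 2 1>
under TSO → <0 1 0>, <0 1 1>, <0 2 0>, <0 2 1>, <1 1 0>, <1 1 1>, <1 2 0>, <1 2 1>, <2 1 0>, <2 1 1>, <2 2 1>
under PSO → <0 1 0>, <0 1 1>, <0 2 0>, <0 2 1>, <1 1 0>, <1 1 1>, <1 2 0>, <1 2 1>, <2 1 0>, <2 1 1>, <2 2 0>, <2 2 1>
target <0 1 0> ∈ {SC,TSO,PSO}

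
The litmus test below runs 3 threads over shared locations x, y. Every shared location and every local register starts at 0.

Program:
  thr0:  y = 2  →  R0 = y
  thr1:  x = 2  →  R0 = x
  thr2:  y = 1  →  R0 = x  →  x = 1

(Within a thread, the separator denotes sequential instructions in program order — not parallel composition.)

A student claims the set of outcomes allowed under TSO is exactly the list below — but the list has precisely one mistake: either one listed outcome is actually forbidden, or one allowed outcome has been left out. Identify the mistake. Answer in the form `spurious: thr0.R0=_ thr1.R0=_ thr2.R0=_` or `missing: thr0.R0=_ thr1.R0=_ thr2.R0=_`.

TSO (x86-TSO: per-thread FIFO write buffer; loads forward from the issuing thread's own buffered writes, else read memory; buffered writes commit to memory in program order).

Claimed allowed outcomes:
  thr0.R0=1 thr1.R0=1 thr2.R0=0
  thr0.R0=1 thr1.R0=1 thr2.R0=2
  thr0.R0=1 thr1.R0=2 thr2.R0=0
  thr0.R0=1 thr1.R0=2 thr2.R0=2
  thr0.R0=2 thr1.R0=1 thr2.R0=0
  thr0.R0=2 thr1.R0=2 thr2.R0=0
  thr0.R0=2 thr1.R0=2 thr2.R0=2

missing: thr0.R0=2 thr1.R0=1 thr2.R0=2

outcome vector order: (thr0.R0,thr1.R0,thr2.R0)
[TSO] allowed = {110 112 120 122 210 212 220 222}
TSO∖claimed = {212}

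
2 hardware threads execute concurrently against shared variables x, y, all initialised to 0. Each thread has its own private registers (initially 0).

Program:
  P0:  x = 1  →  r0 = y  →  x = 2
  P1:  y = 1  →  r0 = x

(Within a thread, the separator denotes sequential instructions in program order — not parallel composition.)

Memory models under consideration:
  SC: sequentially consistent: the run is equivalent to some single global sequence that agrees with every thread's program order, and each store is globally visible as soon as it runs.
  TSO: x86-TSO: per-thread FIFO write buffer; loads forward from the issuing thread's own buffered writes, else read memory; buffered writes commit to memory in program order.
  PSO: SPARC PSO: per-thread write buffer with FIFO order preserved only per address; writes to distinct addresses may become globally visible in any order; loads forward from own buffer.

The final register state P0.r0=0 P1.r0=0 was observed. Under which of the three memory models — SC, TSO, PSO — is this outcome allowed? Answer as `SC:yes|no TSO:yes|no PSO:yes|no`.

outcome vector order: (P0.r0,P1.r0)
under SC → (0,1); (0,2); (1,0); (1,1); (1,2)
under TSO → (0,0); (0,1); (0,2); (1,0); (1,1); (1,2)
under PSO → (0,0); (0,1); (0,2); (1,0); (1,1); (1,2)
target (0,0) ∈ {TSO,PSO}

SC:no TSO:yes PSO:yes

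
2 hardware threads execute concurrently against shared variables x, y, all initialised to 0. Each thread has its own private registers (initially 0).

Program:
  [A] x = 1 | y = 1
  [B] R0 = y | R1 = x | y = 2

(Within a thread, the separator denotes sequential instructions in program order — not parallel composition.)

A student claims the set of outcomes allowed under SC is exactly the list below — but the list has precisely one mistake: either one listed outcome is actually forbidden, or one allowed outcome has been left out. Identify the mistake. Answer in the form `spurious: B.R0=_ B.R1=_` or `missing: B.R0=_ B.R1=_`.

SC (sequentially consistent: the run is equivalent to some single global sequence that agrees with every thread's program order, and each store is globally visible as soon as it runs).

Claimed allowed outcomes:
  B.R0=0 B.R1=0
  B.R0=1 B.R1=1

outcome vector order: (B.R0,B.R1)
SC: 3 outcomes — {<0 0>, <0 1>, <1 1>}
SC∖claimed = {<0 1>}

missing: B.R0=0 B.R1=1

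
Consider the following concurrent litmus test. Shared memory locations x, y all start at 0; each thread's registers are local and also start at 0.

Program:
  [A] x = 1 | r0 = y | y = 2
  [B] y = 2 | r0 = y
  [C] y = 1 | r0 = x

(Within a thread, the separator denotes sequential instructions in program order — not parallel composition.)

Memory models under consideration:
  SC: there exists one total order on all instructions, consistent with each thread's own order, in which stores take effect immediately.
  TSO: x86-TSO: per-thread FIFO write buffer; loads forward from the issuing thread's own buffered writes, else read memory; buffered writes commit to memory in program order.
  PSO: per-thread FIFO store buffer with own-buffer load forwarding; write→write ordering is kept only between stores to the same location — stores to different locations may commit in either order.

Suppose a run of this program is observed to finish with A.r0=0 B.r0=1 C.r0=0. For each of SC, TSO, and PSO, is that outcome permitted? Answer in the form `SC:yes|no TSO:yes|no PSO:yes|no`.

SC:no TSO:yes PSO:yes

outcome vector order: (A.r0,B.r0,C.r0)
SC: 9 outcomes — {0/1/1 0/2/1 1/1/0 1/1/1 1/2/0 1/2/1 2/1/1 2/2/0 2/2/1}
TSO: 12 outcomes — {0/1/0 0/1/1 0/2/0 0/2/1 1/1/0 1/1/1 1/2/0 1/2/1 2/1/0 2/1/1 2/2/0 2/2/1}
PSO: 12 outcomes — {0/1/0 0/1/1 0/2/0 0/2/1 1/1/0 1/1/1 1/2/0 1/2/1 2/1/0 2/1/1 2/2/0 2/2/1}
target 0/1/0 ∈ {TSO,PSO}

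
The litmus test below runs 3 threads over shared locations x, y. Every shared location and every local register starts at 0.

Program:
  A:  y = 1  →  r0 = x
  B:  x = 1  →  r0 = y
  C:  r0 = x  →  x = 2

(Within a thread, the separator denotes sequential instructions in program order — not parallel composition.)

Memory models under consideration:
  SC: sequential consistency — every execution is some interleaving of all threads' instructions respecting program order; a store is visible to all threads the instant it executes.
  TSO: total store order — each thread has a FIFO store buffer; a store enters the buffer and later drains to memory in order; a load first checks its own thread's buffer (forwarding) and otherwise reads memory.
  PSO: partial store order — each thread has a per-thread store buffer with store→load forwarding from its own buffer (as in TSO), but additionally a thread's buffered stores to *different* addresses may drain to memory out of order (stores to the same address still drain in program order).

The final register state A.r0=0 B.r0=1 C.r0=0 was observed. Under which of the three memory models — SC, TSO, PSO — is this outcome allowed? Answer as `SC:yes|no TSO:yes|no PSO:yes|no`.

outcome vector order: (A.r0,B.r0,C.r0)
[SC] allowed = {<0 1 0>, <0 1 1>, <1 0 0>, <1 0 1>, <1 1 0>, <1 1 1>, <2 0 0>, <2 0 1>, <2 1 0>, <2 1 1>}
[TSO] allowed = {<0 0 0>, <0 0 1>, <0 1 0>, <0 1 1>, <1 0 0>, <1 0 1>, <1 1 0>, <1 1 1>, <2 0 0>, <2 0 1>, <2 1 0>, <2 1 1>}
[PSO] allowed = {<0 0 0>, <0 0 1>, <0 1 0>, <0 1 1>, <1 0 0>, <1 0 1>, <1 1 0>, <1 1 1>, <2 0 0>, <2 0 1>, <2 1 0>, <2 1 1>}
target <0 1 0> ∈ {SC,TSO,PSO}

SC:yes TSO:yes PSO:yes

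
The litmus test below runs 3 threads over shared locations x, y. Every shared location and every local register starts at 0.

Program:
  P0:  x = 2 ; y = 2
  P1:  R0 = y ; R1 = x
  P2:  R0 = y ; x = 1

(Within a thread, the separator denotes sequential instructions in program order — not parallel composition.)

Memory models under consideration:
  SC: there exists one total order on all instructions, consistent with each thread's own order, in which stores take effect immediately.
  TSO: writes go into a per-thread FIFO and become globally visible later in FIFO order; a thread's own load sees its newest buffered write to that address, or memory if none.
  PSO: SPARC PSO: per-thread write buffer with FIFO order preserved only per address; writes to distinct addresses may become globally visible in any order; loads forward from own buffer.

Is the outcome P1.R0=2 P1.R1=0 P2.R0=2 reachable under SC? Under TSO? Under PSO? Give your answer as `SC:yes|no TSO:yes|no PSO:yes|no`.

SC:no TSO:no PSO:yes

outcome vector order: (P1.R0,P1.R1,P2.R0)
[SC] allowed = {(0,0,0) (0,0,2) (0,1,0) (0,1,2) (0,2,0) (0,2,2) (2,1,0) (2,1,2) (2,2,0) (2,2,2)}
[TSO] allowed = {(0,0,0) (0,0,2) (0,1,0) (0,1,2) (0,2,0) (0,2,2) (2,1,0) (2,1,2) (2,2,0) (2,2,2)}
[PSO] allowed = {(0,0,0) (0,0,2) (0,1,0) (0,1,2) (0,2,0) (0,2,2) (2,0,0) (2,0,2) (2,1,0) (2,1,2) (2,2,0) (2,2,2)}
target (2,0,2) ∈ {PSO}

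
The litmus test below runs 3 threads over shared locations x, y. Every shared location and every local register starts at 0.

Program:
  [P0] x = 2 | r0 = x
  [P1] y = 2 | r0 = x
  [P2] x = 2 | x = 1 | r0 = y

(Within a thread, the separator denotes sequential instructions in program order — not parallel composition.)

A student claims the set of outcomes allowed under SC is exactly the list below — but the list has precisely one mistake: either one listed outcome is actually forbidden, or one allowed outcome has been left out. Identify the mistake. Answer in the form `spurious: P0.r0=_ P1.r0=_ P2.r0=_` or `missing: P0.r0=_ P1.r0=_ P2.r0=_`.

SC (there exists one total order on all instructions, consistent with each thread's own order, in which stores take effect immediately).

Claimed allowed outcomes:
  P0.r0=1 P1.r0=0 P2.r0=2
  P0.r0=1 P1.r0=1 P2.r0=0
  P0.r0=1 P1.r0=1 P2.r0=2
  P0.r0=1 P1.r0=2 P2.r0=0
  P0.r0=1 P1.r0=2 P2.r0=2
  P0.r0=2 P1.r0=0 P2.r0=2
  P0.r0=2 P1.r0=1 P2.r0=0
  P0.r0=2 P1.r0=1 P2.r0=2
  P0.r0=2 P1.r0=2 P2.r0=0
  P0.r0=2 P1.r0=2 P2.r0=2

outcome vector order: (P0.r0,P1.r0,P2.r0)
SC: 9 outcomes — {<1 0 2> <1 1 0> <1 1 2> <1 2 2> <2 0 2> <2 1 0> <2 1 2> <2 2 0> <2 2 2>}
claimed∖SC = {<1 2 0>}

spurious: P0.r0=1 P1.r0=2 P2.r0=0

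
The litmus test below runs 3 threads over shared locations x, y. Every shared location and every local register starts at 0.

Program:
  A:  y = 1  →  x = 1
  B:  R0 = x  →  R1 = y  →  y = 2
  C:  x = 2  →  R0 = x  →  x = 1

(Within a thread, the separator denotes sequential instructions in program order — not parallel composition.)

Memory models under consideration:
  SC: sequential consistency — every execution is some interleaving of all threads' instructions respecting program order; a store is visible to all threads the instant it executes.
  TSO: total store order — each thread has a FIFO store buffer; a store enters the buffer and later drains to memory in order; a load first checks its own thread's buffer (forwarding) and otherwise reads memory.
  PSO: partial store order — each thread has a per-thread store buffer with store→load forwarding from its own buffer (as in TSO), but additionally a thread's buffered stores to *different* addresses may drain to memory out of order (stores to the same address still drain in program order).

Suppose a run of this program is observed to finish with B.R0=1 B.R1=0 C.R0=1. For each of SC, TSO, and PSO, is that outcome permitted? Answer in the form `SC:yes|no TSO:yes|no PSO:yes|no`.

SC:no TSO:no PSO:yes

outcome vector order: (B.R0,B.R1,C.R0)
under SC → (0,0,1) (0,0,2) (0,1,1) (0,1,2) (1,0,2) (1,1,1) (1,1,2) (2,0,1) (2,0,2) (2,1,1) (2,1,2)
under TSO → (0,0,1) (0,0,2) (0,1,1) (0,1,2) (1,0,2) (1,1,1) (1,1,2) (2,0,1) (2,0,2) (2,1,1) (2,1,2)
under PSO → (0,0,1) (0,0,2) (0,1,1) (0,1,2) (1,0,1) (1,0,2) (1,1,1) (1,1,2) (2,0,1) (2,0,2) (2,1,1) (2,1,2)
target (1,0,1) ∈ {PSO}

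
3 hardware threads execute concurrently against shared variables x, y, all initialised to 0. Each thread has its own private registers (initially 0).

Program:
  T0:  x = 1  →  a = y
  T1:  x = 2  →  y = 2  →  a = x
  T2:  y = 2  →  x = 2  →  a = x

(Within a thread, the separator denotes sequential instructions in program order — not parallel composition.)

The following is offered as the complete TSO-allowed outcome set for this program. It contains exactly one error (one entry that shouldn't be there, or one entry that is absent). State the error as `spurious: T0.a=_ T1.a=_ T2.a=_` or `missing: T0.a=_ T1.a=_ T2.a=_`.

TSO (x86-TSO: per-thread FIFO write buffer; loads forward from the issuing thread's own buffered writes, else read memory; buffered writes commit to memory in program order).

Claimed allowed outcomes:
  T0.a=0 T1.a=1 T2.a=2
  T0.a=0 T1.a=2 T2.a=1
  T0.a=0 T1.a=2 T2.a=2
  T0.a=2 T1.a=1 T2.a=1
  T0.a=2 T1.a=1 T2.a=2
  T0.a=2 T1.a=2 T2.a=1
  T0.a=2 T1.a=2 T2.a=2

outcome vector order: (T0.a,T1.a,T2.a)
TSO: 8 outcomes — {011 012 021 022 211 212 221 222}
TSO∖claimed = {011}

missing: T0.a=0 T1.a=1 T2.a=1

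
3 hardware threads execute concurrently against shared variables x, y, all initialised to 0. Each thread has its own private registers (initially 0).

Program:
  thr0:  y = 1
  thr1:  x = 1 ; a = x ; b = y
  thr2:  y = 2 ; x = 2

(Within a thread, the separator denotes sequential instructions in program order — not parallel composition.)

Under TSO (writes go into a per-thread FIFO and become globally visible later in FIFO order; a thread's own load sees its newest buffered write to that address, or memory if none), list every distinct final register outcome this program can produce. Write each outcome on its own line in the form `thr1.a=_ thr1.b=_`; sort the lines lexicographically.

outcome vector order: (thr1.a,thr1.b)
|TSO outcomes| = 5

thr1.a=1 thr1.b=0
thr1.a=1 thr1.b=1
thr1.a=1 thr1.b=2
thr1.a=2 thr1.b=1
thr1.a=2 thr1.b=2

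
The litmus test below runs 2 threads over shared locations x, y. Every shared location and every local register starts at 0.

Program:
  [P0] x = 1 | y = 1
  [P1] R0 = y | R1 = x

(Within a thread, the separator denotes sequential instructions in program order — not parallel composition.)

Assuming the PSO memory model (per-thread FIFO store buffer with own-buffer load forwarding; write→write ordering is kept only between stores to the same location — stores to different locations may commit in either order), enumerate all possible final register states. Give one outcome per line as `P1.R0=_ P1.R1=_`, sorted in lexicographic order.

P1.R0=0 P1.R1=0
P1.R0=0 P1.R1=1
P1.R0=1 P1.R1=0
P1.R0=1 P1.R1=1

outcome vector order: (P1.R0,P1.R1)
|PSO outcomes| = 4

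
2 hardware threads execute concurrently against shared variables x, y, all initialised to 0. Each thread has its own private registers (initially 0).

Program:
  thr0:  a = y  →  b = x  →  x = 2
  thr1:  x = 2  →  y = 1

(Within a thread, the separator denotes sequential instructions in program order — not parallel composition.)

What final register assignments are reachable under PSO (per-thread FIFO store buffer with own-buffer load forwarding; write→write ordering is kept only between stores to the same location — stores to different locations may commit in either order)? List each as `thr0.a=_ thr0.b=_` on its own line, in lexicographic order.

thr0.a=0 thr0.b=0
thr0.a=0 thr0.b=2
thr0.a=1 thr0.b=0
thr0.a=1 thr0.b=2

outcome vector order: (thr0.a,thr0.b)
|PSO outcomes| = 4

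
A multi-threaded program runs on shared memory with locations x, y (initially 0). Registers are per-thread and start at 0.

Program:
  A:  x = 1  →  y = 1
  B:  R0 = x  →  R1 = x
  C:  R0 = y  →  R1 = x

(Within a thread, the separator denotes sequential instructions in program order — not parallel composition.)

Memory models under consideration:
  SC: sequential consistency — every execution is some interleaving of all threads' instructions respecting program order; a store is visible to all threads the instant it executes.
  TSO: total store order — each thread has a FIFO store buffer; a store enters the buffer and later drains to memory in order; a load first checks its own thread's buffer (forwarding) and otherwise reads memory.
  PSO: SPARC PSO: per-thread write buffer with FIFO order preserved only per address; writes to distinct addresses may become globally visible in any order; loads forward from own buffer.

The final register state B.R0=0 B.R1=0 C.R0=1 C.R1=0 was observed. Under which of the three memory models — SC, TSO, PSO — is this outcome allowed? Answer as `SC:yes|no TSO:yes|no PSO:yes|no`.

SC:no TSO:no PSO:yes

outcome vector order: (B.R0,B.R1,C.R0,C.R1)
[SC] allowed = {(0,0,0,0), (0,0,0,1), (0,0,1,1), (0,1,0,0), (0,1,0,1), (0,1,1,1), (1,1,0,0), (1,1,0,1), (1,1,1,1)}
[TSO] allowed = {(0,0,0,0), (0,0,0,1), (0,0,1,1), (0,1,0,0), (0,1,0,1), (0,1,1,1), (1,1,0,0), (1,1,0,1), (1,1,1,1)}
[PSO] allowed = {(0,0,0,0), (0,0,0,1), (0,0,1,0), (0,0,1,1), (0,1,0,0), (0,1,0,1), (0,1,1,0), (0,1,1,1), (1,1,0,0), (1,1,0,1), (1,1,1,0), (1,1,1,1)}
target (0,0,1,0) ∈ {PSO}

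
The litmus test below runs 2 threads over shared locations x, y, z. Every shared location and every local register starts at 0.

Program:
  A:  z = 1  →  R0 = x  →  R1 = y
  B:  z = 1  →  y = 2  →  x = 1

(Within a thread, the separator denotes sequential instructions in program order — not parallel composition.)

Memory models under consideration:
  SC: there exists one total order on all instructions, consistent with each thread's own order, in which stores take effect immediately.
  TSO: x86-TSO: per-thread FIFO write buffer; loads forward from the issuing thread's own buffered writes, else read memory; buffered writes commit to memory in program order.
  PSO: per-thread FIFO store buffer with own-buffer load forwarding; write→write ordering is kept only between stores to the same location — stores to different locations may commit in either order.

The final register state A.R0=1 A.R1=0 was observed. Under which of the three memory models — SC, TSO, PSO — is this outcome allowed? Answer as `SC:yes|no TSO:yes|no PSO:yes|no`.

SC:no TSO:no PSO:yes

outcome vector order: (A.R0,A.R1)
[SC] allowed = {(0,0); (0,2); (1,2)}
[TSO] allowed = {(0,0); (0,2); (1,2)}
[PSO] allowed = {(0,0); (0,2); (1,0); (1,2)}
target (1,0) ∈ {PSO}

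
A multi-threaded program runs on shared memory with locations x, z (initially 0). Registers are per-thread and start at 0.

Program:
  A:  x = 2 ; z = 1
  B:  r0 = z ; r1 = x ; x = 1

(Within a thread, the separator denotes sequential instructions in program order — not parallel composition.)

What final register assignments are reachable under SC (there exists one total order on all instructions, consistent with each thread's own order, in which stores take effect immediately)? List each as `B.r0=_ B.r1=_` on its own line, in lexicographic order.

outcome vector order: (B.r0,B.r1)
|SC outcomes| = 3

B.r0=0 B.r1=0
B.r0=0 B.r1=2
B.r0=1 B.r1=2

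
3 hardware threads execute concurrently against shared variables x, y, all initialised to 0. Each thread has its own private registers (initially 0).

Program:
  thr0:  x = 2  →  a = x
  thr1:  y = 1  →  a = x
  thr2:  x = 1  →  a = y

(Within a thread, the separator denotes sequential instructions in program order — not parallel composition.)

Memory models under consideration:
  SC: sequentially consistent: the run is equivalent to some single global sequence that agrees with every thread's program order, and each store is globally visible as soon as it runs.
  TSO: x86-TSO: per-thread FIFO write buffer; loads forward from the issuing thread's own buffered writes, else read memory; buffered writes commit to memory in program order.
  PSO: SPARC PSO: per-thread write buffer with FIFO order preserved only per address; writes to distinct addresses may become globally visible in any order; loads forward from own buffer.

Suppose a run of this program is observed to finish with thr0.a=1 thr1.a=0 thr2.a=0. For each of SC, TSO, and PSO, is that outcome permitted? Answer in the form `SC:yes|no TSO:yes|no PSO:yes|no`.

SC:no TSO:yes PSO:yes

outcome vector order: (thr0.a,thr1.a,thr2.a)
[SC] allowed = {<1 0 1>, <1 1 0>, <1 1 1>, <1 2 1>, <2 0 1>, <2 1 0>, <2 1 1>, <2 2 0>, <2 2 1>}
[TSO] allowed = {<1 0 0>, <1 0 1>, <1 1 0>, <1 1 1>, <1 2 0>, <1 2 1>, <2 0 0>, <2 0 1>, <2 1 0>, <2 1 1>, <2 2 0>, <2 2 1>}
[PSO] allowed = {<1 0 0>, <1 0 1>, <1 1 0>, <1 1 1>, <1 2 0>, <1 2 1>, <2 0 0>, <2 0 1>, <2 1 0>, <2 1 1>, <2 2 0>, <2 2 1>}
target <1 0 0> ∈ {TSO,PSO}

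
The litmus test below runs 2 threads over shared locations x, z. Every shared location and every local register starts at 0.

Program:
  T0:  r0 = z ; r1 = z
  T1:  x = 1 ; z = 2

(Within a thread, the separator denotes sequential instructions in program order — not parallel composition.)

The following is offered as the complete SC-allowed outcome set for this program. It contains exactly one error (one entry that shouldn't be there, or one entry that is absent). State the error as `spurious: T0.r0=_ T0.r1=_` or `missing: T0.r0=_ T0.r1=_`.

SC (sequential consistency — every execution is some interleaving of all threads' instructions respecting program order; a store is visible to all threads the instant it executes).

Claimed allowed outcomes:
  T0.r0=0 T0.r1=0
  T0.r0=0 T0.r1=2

outcome vector order: (T0.r0,T0.r1)
[SC] allowed = {<0 0> <0 2> <2 2>}
SC∖claimed = {<2 2>}

missing: T0.r0=2 T0.r1=2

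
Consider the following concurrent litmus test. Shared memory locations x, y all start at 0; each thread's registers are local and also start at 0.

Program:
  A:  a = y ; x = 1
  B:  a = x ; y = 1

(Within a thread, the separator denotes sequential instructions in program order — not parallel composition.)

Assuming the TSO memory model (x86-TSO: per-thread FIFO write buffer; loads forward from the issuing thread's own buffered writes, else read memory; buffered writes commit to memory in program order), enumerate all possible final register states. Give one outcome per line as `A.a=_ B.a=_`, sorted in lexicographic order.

outcome vector order: (A.a,B.a)
|TSO outcomes| = 3

A.a=0 B.a=0
A.a=0 B.a=1
A.a=1 B.a=0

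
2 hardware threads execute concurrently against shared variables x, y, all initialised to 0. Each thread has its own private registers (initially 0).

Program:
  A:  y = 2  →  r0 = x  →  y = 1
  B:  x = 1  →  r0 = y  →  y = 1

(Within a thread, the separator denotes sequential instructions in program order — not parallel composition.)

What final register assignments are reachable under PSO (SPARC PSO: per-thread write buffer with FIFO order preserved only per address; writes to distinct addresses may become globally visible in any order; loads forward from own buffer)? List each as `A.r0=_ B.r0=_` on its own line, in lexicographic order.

outcome vector order: (A.r0,B.r0)
|PSO outcomes| = 6

A.r0=0 B.r0=0
A.r0=0 B.r0=1
A.r0=0 B.r0=2
A.r0=1 B.r0=0
A.r0=1 B.r0=1
A.r0=1 B.r0=2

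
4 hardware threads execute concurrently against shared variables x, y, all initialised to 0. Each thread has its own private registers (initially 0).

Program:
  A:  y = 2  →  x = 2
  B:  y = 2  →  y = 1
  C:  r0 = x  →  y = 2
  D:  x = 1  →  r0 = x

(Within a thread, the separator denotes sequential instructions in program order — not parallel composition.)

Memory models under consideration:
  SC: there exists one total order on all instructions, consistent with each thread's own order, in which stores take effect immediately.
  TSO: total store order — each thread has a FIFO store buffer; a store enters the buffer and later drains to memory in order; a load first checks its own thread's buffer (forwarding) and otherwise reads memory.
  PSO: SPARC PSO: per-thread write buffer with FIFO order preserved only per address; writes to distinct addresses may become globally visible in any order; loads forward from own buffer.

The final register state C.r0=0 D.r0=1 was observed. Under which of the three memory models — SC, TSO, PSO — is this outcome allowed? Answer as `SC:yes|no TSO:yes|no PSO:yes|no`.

outcome vector order: (C.r0,D.r0)
SC: 6 outcomes — {<0 1>; <0 2>; <1 1>; <1 2>; <2 1>; <2 2>}
TSO: 6 outcomes — {<0 1>; <0 2>; <1 1>; <1 2>; <2 1>; <2 2>}
PSO: 6 outcomes — {<0 1>; <0 2>; <1 1>; <1 2>; <2 1>; <2 2>}
target <0 1> ∈ {SC,TSO,PSO}

SC:yes TSO:yes PSO:yes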